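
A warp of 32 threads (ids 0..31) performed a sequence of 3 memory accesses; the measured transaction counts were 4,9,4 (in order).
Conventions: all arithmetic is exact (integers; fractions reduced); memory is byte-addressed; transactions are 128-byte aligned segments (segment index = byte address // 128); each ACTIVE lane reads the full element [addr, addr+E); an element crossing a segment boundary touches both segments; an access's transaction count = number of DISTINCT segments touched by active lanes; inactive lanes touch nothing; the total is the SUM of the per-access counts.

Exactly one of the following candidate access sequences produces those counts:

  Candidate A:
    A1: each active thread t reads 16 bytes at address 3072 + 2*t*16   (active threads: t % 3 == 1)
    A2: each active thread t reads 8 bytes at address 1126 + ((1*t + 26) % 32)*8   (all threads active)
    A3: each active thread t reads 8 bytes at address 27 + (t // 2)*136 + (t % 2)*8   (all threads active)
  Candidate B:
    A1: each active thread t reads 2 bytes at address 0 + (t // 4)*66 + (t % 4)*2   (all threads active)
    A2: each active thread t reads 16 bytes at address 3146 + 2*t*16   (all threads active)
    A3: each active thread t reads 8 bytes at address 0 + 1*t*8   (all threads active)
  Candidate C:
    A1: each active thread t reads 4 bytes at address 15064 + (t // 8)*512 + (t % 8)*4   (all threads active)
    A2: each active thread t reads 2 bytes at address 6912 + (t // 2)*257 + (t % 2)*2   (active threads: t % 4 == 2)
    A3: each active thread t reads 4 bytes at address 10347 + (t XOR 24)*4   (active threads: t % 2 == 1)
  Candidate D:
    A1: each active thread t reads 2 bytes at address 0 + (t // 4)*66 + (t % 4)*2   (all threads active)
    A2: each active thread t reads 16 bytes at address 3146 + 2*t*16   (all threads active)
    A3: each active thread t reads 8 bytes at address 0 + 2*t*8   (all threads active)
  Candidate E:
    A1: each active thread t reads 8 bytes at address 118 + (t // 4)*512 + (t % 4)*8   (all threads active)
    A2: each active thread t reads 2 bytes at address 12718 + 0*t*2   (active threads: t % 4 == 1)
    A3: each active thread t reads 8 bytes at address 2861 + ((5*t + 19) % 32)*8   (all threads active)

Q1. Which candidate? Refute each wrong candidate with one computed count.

A: A1 gives 8 transactions, not 4
B: A3 gives 2 transactions, not 4
C: A2 gives 8 transactions, not 9
E: A1 gives 16 transactions, not 4
D: all counts match (4,9,4)

Answer: D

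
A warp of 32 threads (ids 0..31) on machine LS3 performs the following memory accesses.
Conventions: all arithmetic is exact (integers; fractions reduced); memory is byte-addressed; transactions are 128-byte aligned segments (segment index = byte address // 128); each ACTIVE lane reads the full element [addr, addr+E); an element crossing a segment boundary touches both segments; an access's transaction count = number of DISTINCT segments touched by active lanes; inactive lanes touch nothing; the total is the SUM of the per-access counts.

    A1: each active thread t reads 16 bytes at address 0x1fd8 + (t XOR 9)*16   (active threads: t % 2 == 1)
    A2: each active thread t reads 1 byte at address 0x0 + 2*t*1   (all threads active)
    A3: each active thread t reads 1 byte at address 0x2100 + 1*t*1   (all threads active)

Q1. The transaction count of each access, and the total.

A1: 5 transactions
A2: 1 transaction
A3: 1 transaction

Answer: 5,1,1; total 7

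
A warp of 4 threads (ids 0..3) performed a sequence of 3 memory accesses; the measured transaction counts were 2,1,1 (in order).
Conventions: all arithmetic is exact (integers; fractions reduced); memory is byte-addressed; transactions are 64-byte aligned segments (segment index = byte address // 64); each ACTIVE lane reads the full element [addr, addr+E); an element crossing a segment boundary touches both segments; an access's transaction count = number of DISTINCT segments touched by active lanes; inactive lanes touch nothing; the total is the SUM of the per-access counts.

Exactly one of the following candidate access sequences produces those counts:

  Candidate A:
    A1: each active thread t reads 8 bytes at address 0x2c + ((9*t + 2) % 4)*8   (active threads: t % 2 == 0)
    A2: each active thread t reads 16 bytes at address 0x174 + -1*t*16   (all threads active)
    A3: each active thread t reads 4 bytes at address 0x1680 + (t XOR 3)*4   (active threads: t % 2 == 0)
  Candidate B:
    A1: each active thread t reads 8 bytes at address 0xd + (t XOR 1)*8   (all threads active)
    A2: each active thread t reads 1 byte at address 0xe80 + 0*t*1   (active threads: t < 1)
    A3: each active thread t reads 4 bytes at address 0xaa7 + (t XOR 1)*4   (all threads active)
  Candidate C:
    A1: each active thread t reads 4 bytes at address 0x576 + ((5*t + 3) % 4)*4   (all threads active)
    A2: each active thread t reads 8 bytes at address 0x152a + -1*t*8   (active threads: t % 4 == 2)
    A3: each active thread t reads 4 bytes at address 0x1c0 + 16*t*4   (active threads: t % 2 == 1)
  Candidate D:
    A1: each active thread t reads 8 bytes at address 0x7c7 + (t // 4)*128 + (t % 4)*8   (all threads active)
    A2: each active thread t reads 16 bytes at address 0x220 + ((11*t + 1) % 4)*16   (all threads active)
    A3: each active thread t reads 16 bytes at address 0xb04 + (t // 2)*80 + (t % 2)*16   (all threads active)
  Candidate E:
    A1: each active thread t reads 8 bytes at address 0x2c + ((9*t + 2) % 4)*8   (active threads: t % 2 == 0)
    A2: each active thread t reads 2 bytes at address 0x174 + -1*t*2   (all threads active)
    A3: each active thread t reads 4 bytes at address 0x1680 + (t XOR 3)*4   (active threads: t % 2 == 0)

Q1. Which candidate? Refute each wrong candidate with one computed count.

A: A2 gives 2 transactions, not 1
B: A1 gives 1 transaction, not 2
C: A3 gives 2 transactions, not 1
D: A1 gives 1 transaction, not 2
E: all counts match (2,1,1)

Answer: E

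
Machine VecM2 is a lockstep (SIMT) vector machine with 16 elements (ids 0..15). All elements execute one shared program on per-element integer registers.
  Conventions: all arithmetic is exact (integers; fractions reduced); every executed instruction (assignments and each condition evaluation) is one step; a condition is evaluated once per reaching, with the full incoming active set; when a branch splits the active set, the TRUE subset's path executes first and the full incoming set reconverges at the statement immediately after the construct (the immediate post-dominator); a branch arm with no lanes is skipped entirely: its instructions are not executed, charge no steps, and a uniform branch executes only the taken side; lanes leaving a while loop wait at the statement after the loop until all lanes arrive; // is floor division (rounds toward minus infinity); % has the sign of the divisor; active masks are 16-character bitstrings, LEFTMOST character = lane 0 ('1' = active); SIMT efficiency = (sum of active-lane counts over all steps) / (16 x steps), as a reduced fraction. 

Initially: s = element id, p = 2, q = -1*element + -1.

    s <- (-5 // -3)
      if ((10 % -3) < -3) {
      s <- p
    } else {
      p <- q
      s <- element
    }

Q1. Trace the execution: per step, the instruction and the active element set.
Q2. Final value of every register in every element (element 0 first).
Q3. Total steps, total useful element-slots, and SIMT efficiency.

step 0: s <- (-5 // -3)              1111111111111111
step 1: eval ((10 % -3) < -3)        1111111111111111
step 2: p <- q                       1111111111111111
step 3: s <- element                 1111111111111111

Answer: 4 steps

s: 0,1,2,3,4,5,6,7,8,9,10,11,12,13,14,15
p: -1,-2,-3,-4,-5,-6,-7,-8,-9,-10,-11,-12,-13,-14,-15,-16
q: -1,-2,-3,-4,-5,-6,-7,-8,-9,-10,-11,-12,-13,-14,-15,-16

steps = 4; useful = 64; efficiency = 64/64 = 1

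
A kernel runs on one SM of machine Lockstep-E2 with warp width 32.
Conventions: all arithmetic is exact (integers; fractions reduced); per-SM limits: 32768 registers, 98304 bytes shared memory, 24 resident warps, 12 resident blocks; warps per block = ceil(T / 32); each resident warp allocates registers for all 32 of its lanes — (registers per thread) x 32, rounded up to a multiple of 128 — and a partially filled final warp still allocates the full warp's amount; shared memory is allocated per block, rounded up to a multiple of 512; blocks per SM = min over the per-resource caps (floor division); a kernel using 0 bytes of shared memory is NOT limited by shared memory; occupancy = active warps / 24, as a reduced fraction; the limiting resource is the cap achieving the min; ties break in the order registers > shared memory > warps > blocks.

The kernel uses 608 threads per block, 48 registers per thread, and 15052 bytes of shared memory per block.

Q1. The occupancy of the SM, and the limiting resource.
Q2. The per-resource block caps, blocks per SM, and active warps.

Answer: occupancy 19/24, limited by registers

registers: 1 block
shared memory: 6 blocks
warps: 1 block
blocks: 12 blocks

Answer: 1 block, 19 active warps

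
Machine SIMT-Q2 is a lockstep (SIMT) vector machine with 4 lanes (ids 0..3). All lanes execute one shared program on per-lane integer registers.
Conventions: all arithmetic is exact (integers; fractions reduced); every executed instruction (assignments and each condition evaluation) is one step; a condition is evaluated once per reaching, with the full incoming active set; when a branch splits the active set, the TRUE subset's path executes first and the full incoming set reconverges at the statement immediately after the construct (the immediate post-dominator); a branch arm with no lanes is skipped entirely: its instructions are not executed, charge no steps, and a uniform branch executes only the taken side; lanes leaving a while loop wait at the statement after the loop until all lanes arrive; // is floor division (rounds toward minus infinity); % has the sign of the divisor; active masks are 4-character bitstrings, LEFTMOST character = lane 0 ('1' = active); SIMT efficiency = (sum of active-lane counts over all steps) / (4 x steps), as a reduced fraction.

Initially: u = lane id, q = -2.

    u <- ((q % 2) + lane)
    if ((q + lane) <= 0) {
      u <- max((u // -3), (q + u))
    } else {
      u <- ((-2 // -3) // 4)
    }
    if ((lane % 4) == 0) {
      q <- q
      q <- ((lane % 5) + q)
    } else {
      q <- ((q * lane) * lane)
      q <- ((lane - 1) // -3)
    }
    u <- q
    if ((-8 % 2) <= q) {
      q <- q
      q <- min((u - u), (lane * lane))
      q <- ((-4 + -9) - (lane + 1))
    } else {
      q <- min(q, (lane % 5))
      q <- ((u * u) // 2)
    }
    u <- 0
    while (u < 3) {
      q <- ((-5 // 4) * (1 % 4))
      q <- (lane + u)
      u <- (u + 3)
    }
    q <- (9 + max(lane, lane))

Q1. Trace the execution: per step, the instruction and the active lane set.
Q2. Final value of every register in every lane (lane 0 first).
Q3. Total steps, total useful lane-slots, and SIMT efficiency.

step 0: u <- ((q % 2) + lane)        1111
step 1: eval ((q + lane) <= 0)       1111
step 2: u <- max((u // -3), (q + u)) 1110
step 3: u <- ((-2 // -3) // 4)       0001
step 4: eval ((lane % 4) == 0)       1111
step 5: q <- q                       1000
step 6: q <- ((lane % 5) + q)        1000
step 7: q <- ((q * lane) * lane)     0111
step 8: q <- ((lane - 1) // -3)      0111
step 9: u <- q                       1111
step 10: eval ((-8 % 2) <= q)         1111
step 11: q <- q                       0100
step 12: q <- min((u - u), (lane * lane)) 0100
step 13: q <- ((-4 + -9) - (lane + 1)) 0100
step 14: q <- min(q, (lane % 5))      1011
step 15: q <- ((u * u) // 2)          1011
step 16: u <- 0                       1111
step 17: eval (u < 3)                 1111
step 18: q <- ((-5 // 4) * (1 % 4))   1111
step 19: q <- (lane + u)              1111
step 20: u <- (u + 3)                 1111
step 21: eval (u < 3)                 1111
step 22: q <- (9 + max(lane, lane))   1111

Answer: 23 steps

u: 3,3,3,3
q: 9,10,11,12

steps = 23; useful = 69; efficiency = 69/92 = 3/4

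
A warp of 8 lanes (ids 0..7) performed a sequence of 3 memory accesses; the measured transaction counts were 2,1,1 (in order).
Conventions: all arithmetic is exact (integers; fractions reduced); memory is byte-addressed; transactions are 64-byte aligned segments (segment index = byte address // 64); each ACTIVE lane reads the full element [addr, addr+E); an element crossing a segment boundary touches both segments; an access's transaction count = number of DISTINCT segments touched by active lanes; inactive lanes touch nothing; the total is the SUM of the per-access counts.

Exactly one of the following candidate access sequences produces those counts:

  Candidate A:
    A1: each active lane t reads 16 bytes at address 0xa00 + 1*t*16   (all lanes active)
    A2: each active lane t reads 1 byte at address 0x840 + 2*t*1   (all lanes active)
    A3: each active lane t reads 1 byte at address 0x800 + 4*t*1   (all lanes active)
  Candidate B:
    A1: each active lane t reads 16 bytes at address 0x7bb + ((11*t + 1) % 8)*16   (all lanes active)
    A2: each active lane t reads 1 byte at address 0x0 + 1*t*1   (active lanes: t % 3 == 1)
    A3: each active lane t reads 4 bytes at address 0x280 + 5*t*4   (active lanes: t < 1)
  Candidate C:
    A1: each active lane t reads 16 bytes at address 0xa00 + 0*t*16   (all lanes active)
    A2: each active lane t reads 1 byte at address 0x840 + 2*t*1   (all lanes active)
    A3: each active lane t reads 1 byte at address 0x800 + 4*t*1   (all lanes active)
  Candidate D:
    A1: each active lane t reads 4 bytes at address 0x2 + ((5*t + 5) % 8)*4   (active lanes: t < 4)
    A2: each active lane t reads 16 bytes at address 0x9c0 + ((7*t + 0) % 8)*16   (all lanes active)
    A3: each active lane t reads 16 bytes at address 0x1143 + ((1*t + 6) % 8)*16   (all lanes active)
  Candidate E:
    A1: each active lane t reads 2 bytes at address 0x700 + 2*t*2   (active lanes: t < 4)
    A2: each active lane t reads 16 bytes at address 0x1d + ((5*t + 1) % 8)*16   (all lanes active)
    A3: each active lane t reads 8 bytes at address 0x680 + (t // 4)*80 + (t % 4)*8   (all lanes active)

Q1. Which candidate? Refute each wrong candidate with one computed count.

B: A1 gives 3 transactions, not 2
C: A1 gives 1 transaction, not 2
D: A1 gives 1 transaction, not 2
E: A1 gives 1 transaction, not 2
A: all counts match (2,1,1)

Answer: A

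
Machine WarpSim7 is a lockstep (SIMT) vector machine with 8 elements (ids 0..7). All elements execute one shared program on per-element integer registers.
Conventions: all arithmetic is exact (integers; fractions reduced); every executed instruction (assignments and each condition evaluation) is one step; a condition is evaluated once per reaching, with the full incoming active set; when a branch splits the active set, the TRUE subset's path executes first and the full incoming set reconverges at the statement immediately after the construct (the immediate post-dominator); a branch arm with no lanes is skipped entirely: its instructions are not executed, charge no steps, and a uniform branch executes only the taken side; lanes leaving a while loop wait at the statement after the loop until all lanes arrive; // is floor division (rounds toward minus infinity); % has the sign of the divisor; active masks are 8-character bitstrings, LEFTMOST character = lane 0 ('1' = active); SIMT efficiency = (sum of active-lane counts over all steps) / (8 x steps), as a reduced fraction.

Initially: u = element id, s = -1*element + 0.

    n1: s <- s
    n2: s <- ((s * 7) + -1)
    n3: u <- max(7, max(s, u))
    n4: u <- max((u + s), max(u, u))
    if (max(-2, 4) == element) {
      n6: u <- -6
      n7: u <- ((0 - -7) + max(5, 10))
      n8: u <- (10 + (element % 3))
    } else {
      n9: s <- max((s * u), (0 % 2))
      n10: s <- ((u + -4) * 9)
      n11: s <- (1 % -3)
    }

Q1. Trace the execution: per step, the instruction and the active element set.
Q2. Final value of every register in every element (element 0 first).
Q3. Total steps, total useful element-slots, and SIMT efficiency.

step 0: s <- s                       11111111
step 1: s <- ((s * 7) + -1)          11111111
step 2: u <- max(7, max(s, u))       11111111
step 3: u <- max((u + s), max(u, u)) 11111111
step 4: eval (max(-2, 4) == element) 11111111
step 5: u <- -6                      00001000
step 6: u <- ((0 - -7) + max(5, 10)) 00001000
step 7: u <- (10 + (element % 3))    00001000
step 8: s <- max((s * u), (0 % 2))   11110111
step 9: s <- ((u + -4) * 9)          11110111
step 10: s <- (1 % -3)                11110111

Answer: 11 steps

u: 7,7,7,7,11,7,7,7
s: -2,-2,-2,-2,-29,-2,-2,-2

steps = 11; useful = 64; efficiency = 64/88 = 8/11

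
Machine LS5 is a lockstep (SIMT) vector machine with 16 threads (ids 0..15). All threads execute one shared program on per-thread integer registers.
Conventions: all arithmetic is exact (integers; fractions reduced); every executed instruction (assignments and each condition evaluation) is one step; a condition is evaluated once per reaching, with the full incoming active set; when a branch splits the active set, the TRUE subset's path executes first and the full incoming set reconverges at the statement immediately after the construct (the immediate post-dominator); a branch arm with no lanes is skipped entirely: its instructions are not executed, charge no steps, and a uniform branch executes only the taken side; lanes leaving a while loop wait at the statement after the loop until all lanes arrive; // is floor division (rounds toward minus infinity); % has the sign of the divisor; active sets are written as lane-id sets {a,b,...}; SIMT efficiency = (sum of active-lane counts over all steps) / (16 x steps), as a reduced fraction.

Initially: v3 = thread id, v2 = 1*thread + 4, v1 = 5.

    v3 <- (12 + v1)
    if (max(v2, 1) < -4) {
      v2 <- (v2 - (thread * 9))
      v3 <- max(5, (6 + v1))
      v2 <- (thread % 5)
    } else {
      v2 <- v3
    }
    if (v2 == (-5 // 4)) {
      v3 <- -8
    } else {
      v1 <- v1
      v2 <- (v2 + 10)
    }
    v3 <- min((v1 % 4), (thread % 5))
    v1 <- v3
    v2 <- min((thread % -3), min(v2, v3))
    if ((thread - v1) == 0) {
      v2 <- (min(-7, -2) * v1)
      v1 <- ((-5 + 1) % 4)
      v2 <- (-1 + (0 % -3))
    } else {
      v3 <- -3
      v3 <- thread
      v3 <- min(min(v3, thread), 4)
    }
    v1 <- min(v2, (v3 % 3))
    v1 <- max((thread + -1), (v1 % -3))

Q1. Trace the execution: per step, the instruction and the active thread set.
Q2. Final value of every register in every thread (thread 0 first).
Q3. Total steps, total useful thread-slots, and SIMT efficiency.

step 0: v3 <- (12 + v1)              {0,1,2,3,4,5,6,7,8,9,10,11,12,13,14,15}
step 1: eval (max(v2, 1) < -4)       {0,1,2,3,4,5,6,7,8,9,10,11,12,13,14,15}
step 2: v2 <- v3                     {0,1,2,3,4,5,6,7,8,9,10,11,12,13,14,15}
step 3: eval (v2 == (-5 // 4))       {0,1,2,3,4,5,6,7,8,9,10,11,12,13,14,15}
step 4: v1 <- v1                     {0,1,2,3,4,5,6,7,8,9,10,11,12,13,14,15}
step 5: v2 <- (v2 + 10)              {0,1,2,3,4,5,6,7,8,9,10,11,12,13,14,15}
step 6: v3 <- min((v1 % 4), (thread % 5)) {0,1,2,3,4,5,6,7,8,9,10,11,12,13,14,15}
step 7: v1 <- v3                     {0,1,2,3,4,5,6,7,8,9,10,11,12,13,14,15}
step 8: v2 <- min((thread % -3), min(v2, v3)) {0,1,2,3,4,5,6,7,8,9,10,11,12,13,14,15}
step 9: eval ((thread - v1) == 0)    {0,1,2,3,4,5,6,7,8,9,10,11,12,13,14,15}
step 10: v2 <- (min(-7, -2) * v1)     {0,1}
step 11: v1 <- ((-5 + 1) % 4)         {0,1}
step 12: v2 <- (-1 + (0 % -3))        {0,1}
step 13: v3 <- -3                     {2,3,4,5,6,7,8,9,10,11,12,13,14,15}
step 14: v3 <- thread                 {2,3,4,5,6,7,8,9,10,11,12,13,14,15}
step 15: v3 <- min(min(v3, thread), 4) {2,3,4,5,6,7,8,9,10,11,12,13,14,15}
step 16: v1 <- min(v2, (v3 % 3))      {0,1,2,3,4,5,6,7,8,9,10,11,12,13,14,15}
step 17: v1 <- max((thread + -1), (v1 % -3)) {0,1,2,3,4,5,6,7,8,9,10,11,12,13,14,15}

Answer: 18 steps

v3: 0,1,2,3,4,4,4,4,4,4,4,4,4,4,4,4
v2: -1,-1,-1,0,-2,-1,0,-2,-1,0,-2,-1,0,-2,-1,0
v1: -1,0,1,2,3,4,5,6,7,8,9,10,11,12,13,14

steps = 18; useful = 240; efficiency = 240/288 = 5/6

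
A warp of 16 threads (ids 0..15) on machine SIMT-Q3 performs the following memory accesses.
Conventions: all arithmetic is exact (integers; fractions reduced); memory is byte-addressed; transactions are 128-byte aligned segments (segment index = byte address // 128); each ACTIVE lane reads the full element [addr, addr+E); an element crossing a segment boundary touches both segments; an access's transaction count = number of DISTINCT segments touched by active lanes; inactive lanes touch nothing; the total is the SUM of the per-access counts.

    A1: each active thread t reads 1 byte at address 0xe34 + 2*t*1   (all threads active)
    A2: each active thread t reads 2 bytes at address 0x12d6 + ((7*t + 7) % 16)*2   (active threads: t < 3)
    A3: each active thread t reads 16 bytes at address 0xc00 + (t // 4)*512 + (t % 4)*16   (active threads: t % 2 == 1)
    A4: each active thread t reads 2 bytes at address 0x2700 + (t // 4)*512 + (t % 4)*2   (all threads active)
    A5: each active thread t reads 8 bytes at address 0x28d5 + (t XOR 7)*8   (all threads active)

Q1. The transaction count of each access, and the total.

A1: 1 transaction
A2: 1 transaction
A3: 4 transactions
A4: 4 transactions
A5: 2 transactions

Answer: 1,1,4,4,2; total 12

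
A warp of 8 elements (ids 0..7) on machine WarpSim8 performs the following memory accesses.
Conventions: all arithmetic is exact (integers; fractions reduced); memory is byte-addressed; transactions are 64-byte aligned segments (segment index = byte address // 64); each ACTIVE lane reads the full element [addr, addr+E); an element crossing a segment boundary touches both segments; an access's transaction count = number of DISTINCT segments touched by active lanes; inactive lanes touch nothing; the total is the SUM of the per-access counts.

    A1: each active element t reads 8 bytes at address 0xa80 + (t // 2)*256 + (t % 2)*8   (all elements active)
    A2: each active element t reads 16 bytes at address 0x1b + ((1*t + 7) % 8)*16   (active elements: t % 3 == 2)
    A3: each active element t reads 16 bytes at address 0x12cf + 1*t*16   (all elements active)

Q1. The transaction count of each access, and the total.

A1: 4 transactions
A2: 2 transactions
A3: 3 transactions

Answer: 4,2,3; total 9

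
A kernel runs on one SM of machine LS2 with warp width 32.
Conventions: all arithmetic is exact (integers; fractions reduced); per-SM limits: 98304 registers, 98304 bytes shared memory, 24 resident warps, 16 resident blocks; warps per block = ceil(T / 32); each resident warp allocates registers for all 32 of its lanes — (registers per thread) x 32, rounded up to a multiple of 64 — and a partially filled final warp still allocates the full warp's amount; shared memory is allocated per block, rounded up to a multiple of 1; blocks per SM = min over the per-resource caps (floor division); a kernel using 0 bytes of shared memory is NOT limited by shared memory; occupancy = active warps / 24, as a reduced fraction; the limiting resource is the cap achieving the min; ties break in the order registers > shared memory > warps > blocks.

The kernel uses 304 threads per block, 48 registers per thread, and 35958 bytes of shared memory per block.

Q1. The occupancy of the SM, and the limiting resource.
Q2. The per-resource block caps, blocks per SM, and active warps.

Answer: occupancy 5/6, limited by shared memory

registers: 6 blocks
shared memory: 2 blocks
warps: 2 blocks
blocks: 16 blocks

Answer: 2 blocks, 20 active warps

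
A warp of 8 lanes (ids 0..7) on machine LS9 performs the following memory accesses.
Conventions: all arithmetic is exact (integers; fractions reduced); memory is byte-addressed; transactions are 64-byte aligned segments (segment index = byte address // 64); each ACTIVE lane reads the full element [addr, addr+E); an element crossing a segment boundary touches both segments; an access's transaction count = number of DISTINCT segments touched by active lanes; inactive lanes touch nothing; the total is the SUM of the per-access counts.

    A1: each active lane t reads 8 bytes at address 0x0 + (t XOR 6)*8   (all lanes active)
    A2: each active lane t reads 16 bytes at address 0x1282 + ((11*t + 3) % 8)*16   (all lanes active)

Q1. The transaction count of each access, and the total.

A1: 1 transaction
A2: 3 transactions

Answer: 1,3; total 4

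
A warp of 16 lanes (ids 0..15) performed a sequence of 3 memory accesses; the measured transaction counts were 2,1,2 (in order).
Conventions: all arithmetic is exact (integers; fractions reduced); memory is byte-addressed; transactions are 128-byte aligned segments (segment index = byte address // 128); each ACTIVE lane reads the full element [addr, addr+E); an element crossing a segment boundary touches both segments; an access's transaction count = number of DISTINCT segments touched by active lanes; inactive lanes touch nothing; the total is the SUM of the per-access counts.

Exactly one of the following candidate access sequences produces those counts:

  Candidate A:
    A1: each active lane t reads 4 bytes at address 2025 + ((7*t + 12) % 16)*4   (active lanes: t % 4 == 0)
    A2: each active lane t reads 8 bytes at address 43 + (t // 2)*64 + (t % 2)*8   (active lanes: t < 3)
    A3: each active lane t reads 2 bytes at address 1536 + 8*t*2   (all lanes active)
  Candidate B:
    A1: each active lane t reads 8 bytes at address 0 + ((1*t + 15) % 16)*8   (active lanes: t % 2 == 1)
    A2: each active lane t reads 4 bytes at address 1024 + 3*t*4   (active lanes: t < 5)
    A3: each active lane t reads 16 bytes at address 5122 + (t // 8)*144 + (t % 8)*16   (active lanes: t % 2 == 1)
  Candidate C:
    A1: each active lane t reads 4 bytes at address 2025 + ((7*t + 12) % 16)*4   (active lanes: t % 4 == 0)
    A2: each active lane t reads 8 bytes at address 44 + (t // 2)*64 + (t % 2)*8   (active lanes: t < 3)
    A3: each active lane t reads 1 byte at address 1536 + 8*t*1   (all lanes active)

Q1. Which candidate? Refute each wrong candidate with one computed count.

B: A1 gives 1 transaction, not 2
C: A3 gives 1 transaction, not 2
A: all counts match (2,1,2)

Answer: A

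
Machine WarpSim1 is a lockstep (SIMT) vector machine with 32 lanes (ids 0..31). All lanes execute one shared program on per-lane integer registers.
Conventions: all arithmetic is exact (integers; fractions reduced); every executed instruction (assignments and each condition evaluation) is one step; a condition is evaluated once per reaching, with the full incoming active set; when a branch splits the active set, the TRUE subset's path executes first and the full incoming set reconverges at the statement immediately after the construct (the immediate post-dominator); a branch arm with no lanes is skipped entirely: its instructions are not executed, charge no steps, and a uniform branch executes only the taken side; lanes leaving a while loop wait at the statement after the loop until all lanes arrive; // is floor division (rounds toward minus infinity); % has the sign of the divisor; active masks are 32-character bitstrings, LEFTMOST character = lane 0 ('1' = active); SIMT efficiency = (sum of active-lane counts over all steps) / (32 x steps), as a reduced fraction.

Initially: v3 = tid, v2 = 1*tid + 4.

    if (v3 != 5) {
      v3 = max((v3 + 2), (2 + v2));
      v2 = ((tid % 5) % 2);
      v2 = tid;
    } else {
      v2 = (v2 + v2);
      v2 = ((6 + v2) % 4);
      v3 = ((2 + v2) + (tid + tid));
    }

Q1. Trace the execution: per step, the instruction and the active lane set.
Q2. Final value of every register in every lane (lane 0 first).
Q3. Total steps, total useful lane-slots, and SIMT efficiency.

step 0: eval (v3 != 5)               11111111111111111111111111111111
step 1: v3 <- max((v3 + 2), (2 + v2)) 11111011111111111111111111111111
step 2: v2 <- ((tid % 5) % 2)        11111011111111111111111111111111
step 3: v2 <- tid                    11111011111111111111111111111111
step 4: v2 <- (v2 + v2)              00000100000000000000000000000000
step 5: v2 <- ((6 + v2) % 4)         00000100000000000000000000000000
step 6: v3 <- ((2 + v2) + (tid + tid)) 00000100000000000000000000000000

Answer: 7 steps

v3: 6,7,8,9,10,12,12,13,14,15,16,17,18,19,20,21,22,23,24,25,26,27,28,29,30,31,32,33,34,35,36,37
v2: 0,1,2,3,4,0,6,7,8,9,10,11,12,13,14,15,16,17,18,19,20,21,22,23,24,25,26,27,28,29,30,31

steps = 7; useful = 128; efficiency = 128/224 = 4/7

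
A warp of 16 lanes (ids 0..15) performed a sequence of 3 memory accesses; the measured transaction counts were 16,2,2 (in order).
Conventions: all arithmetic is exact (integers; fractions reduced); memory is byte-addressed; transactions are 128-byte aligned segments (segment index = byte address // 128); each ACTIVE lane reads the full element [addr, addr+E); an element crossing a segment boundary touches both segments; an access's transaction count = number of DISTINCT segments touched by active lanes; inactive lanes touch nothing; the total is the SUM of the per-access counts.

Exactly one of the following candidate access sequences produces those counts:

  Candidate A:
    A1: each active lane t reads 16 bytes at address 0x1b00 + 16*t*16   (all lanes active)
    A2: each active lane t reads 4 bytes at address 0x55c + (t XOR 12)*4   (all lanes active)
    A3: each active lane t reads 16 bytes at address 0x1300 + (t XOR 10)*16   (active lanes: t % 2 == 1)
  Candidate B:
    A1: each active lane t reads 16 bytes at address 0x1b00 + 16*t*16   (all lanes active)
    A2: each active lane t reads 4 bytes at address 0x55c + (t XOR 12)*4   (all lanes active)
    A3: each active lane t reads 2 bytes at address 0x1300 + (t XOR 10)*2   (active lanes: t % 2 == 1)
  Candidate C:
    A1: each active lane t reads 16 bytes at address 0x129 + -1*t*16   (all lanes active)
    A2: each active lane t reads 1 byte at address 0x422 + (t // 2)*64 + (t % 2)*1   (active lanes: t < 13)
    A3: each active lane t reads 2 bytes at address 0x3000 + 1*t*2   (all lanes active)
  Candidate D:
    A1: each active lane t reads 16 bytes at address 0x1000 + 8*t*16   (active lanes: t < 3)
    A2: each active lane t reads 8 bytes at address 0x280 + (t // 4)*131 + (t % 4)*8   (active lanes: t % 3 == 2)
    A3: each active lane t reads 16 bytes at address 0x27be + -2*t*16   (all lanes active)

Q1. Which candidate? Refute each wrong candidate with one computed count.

B: A3 gives 1 transaction, not 2
C: A1 gives 3 transactions, not 16
D: A1 gives 3 transactions, not 16
A: all counts match (16,2,2)

Answer: A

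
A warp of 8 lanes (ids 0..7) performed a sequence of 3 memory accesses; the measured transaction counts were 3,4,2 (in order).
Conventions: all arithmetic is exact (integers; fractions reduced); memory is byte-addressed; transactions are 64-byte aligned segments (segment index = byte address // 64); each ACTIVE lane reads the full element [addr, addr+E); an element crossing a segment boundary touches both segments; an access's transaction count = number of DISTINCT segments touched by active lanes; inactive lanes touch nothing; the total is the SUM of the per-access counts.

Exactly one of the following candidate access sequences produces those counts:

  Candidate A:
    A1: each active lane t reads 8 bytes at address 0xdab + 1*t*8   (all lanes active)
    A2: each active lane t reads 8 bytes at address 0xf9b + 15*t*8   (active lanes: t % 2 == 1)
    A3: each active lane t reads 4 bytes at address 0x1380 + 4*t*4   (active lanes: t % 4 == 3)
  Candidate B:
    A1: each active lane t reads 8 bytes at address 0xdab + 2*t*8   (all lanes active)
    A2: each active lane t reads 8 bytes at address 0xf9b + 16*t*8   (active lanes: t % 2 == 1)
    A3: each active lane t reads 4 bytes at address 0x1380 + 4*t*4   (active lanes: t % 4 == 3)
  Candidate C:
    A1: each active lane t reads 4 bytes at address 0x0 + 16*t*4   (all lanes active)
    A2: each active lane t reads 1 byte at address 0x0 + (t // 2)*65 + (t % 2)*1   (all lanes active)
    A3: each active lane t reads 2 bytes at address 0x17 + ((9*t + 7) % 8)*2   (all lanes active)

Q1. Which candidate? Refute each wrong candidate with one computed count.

A: A1 gives 2 transactions, not 3
C: A1 gives 8 transactions, not 3
B: all counts match (3,4,2)

Answer: B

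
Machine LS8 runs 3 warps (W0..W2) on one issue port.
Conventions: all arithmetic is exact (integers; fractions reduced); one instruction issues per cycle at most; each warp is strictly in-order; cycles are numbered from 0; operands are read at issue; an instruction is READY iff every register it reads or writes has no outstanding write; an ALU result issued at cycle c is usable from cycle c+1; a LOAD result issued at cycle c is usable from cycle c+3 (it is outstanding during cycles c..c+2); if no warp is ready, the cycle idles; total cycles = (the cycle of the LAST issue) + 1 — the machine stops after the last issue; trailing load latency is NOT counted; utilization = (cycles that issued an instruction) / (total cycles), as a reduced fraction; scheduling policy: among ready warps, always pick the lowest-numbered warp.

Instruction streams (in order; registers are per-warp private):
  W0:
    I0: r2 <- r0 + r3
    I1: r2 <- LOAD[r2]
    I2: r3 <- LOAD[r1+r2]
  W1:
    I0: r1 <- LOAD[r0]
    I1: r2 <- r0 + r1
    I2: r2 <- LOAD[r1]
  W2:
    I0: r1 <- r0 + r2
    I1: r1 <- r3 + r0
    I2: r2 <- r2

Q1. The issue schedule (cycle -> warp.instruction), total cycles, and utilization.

cycle 0: W0.I0
cycle 1: W0.I1
cycle 2: W1.I0
cycle 3: W2.I0
cycle 4: W0.I2
cycle 5: W1.I1
cycle 6: W1.I2
cycle 7: W2.I1
cycle 8: W2.I2

Answer: 9 cycles, utilization 1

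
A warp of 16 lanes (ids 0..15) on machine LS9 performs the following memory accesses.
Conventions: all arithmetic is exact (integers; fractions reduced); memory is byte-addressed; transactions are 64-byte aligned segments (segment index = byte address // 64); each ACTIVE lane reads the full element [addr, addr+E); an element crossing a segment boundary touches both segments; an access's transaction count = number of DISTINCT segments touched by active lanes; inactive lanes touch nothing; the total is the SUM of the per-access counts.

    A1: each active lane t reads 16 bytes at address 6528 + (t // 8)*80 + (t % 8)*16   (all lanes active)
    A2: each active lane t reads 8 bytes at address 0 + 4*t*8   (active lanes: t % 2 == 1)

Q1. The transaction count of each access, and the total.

A1: 4 transactions
A2: 8 transactions

Answer: 4,8; total 12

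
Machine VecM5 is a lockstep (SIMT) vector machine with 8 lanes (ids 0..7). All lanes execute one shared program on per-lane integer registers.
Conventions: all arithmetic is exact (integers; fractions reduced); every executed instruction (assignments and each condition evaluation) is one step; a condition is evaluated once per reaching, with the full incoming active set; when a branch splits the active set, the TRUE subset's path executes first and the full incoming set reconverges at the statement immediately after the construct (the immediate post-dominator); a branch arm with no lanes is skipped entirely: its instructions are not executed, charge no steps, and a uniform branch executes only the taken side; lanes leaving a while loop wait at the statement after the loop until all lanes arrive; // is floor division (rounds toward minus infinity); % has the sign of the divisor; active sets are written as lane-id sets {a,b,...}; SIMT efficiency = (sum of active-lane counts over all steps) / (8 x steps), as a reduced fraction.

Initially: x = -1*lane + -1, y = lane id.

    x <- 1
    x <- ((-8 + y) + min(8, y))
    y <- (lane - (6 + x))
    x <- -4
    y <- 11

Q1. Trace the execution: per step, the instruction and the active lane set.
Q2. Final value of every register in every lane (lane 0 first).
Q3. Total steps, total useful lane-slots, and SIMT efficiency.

step 0: x <- 1                       {0,1,2,3,4,5,6,7}
step 1: x <- ((-8 + y) + min(8, y))  {0,1,2,3,4,5,6,7}
step 2: y <- (lane - (6 + x))        {0,1,2,3,4,5,6,7}
step 3: x <- -4                      {0,1,2,3,4,5,6,7}
step 4: y <- 11                      {0,1,2,3,4,5,6,7}

Answer: 5 steps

x: -4,-4,-4,-4,-4,-4,-4,-4
y: 11,11,11,11,11,11,11,11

steps = 5; useful = 40; efficiency = 40/40 = 1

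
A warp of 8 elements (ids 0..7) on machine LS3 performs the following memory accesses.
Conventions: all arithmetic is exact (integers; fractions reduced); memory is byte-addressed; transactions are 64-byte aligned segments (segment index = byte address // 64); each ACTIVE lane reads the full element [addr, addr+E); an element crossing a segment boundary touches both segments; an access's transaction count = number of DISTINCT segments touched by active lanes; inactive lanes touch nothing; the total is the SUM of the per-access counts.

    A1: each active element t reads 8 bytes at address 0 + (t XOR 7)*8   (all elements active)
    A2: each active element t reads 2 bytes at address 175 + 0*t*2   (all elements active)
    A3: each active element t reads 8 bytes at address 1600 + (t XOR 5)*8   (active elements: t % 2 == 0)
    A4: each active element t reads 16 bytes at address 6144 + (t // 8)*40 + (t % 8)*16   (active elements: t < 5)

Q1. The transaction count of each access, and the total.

A1: 1 transaction
A2: 1 transaction
A3: 1 transaction
A4: 2 transactions

Answer: 1,1,1,2; total 5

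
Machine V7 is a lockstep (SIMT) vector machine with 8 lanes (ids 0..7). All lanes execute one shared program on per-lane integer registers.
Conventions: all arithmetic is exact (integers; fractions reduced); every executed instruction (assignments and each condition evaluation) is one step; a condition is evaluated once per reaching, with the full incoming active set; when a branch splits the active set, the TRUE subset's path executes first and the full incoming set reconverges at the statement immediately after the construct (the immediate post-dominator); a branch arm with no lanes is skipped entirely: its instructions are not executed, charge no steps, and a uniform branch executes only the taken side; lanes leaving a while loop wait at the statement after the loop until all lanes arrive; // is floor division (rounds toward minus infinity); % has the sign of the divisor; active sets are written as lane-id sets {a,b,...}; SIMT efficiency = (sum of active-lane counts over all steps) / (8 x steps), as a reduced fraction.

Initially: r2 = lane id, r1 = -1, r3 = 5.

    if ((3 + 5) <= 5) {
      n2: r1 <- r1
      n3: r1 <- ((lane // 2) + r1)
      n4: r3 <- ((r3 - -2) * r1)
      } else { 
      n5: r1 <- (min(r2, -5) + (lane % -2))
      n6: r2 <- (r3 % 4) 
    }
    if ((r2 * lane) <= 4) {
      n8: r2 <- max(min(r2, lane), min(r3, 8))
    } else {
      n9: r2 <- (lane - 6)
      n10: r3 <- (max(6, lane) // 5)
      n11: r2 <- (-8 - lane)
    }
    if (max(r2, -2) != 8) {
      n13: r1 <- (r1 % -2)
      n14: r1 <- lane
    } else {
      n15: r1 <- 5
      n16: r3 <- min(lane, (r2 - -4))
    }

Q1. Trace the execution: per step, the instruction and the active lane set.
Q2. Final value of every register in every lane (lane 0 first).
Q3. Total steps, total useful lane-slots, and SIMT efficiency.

step 0: eval ((3 + 5) <= 5)          {0,1,2,3,4,5,6,7}
step 1: r1 <- (min(r2, -5) + (lane % -2)) {0,1,2,3,4,5,6,7}
step 2: r2 <- (r3 % 4)               {0,1,2,3,4,5,6,7}
step 3: eval ((r2 * lane) <= 4)      {0,1,2,3,4,5,6,7}
step 4: r2 <- max(min(r2, lane), min(r3, 8)) {0,1,2,3,4}
step 5: r2 <- (lane - 6)             {5,6,7}
step 6: r3 <- (max(6, lane) // 5)    {5,6,7}
step 7: r2 <- (-8 - lane)            {5,6,7}
step 8: eval (max(r2, -2) != 8)      {0,1,2,3,4,5,6,7}
step 9: r1 <- (r1 % -2)              {0,1,2,3,4,5,6,7}
step 10: r1 <- lane                   {0,1,2,3,4,5,6,7}

Answer: 11 steps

r2: 5,5,5,5,5,-13,-14,-15
r1: 0,1,2,3,4,5,6,7
r3: 5,5,5,5,5,1,1,1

steps = 11; useful = 70; efficiency = 70/88 = 35/44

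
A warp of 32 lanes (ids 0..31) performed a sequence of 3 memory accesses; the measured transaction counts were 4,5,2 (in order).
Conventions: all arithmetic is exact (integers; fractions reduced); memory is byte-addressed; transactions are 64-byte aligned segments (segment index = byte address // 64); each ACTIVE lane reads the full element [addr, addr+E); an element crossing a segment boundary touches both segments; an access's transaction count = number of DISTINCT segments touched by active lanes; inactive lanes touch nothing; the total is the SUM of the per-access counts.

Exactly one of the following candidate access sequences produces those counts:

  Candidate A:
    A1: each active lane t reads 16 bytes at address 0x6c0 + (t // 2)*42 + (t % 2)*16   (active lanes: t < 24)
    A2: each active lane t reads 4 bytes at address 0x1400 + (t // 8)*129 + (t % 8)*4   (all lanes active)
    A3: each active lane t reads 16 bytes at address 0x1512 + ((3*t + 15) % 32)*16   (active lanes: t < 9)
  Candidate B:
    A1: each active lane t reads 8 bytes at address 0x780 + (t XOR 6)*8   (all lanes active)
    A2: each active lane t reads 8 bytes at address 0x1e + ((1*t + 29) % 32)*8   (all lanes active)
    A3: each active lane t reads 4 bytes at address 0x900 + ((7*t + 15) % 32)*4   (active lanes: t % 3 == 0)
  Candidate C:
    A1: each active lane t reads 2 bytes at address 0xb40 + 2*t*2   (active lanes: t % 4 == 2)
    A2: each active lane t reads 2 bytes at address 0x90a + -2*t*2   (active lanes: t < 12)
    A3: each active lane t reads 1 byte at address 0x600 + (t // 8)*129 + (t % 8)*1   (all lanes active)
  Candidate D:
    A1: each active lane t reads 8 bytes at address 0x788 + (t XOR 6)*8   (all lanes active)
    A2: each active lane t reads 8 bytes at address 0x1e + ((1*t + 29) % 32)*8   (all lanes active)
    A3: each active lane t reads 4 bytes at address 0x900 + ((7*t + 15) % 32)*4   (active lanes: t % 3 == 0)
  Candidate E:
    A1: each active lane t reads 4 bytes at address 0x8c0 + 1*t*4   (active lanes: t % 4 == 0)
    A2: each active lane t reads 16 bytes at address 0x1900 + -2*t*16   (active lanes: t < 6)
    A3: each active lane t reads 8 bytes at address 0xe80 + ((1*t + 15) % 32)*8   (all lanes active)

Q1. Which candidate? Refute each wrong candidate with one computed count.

A: A1 gives 8 transactions, not 4
C: A1 gives 2 transactions, not 4
D: A1 gives 5 transactions, not 4
E: A1 gives 2 transactions, not 4
B: all counts match (4,5,2)

Answer: B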